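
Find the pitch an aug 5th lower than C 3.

Counting five letter names down from C lands on F.
An augmented fifth spans 8 semitones, so from C3 the target pitch is Fb2.

F-flat 2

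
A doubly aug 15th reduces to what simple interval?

AA8

Take out an octave (7 from the number): 15 − 7 = 8.
So a doubly augmented fifteenth is an octave plus a doubly augmented octave. The quality is unchanged.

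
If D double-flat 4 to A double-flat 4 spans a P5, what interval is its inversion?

Inverted interval numbers add to nine, so a fifth pairs with a fourth (5 + 4 = 9).
The quality also flips — perfect stays perfect — giving a perfect fourth.

P4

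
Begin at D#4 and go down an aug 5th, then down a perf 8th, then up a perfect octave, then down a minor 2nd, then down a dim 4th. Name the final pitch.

Down an augmented fifth from D#4: G3 (8 semitones down).
G3 down a perfect octave → G2 (12 semitones).
A perfect octave up from G2 is G3.
Down a minor second from G3: F#3 (1 semitone down).
F#3 down a diminished fourth → C##3 (4 semitones).

C##3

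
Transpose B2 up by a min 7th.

A3

Counting seven letter names up from B lands on A.
A minor seventh is 10 semitones; 10 semitones up from B2 gives A3.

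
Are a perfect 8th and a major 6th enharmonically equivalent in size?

No

A perfect octave is 12 semitones but a major sixth is 9 semitones — different sizes.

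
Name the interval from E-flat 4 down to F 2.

minor fourteenth

Descending from Eb4 to F2 is the same interval as ascending F2 to Eb4.
F to E spans seven letter names (F-G-A-B-C-D-E), plus an octave, so the interval is some kind of fourteenth.
At 22 semitones, F2→Eb4 falls one short of a major fourteenth: minor.
(Equivalently, a compound minor seventh: a minor seventh plus an octave.)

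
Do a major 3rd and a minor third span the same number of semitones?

No

4 semitones (major third) vs 3 semitones (minor third): not equal.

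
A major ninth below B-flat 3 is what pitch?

A-flat 2

Counting two letter names plus an octave down from B lands on A.
Moving 14 semitones down from Bb3 (the size of a major ninth) reaches Ab2.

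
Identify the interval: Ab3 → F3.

Descending from Ab3 to F3 is the same interval as ascending F3 to Ab3.
F to A spans three letter names (F-G-A): a third.
A major third would be 4 semitones, but F3 to Ab3 is 3 — one semitone narrower, making it a minor third.

m3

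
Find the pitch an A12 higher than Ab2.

Counting five letter names plus an octave up from A lands on E.
An augmented twelfth spans 20 semitones, so from Ab2 the target pitch is E4.

E4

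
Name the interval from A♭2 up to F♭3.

m6

A to F spans six letter names (A-B-C-D-E-F): a sixth.
Ab2 to Fb3 is 8 semitones, a half step short of the major sixth (9), so this is minor.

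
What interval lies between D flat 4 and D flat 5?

perfect octave

D to D is the same letter name, plus an octave — that makes it an octave of some quality.
Counting semitones, Db4→Db5 is 12, which is the perfect octave.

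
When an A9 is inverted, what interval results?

d7

First reduce the compound augmented ninth to its simple form, an augmented second.
The rule of nine gives the new number: 9 − 2 = 7, so a second becomes a seventh.
The quality also flips — augmented becomes diminished — giving a diminished seventh.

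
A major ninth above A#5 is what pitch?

Two letters up from A (plus an octave) reaches B.
Moving 14 semitones up from A#5 (the size of a major ninth) reaches B#6.

B#6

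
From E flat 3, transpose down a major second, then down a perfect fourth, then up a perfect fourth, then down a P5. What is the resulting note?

Eb3 down a major second → Db3 (2 semitones).
A perfect fourth down from Db3 is Ab2.
Ab2 up a perfect fourth → Db3 (5 semitones).
Down a perfect fifth from Db3: Gb2 (7 semitones down).

G flat 2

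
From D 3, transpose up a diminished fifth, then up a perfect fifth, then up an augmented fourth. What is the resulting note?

D3 up a diminished fifth → Ab3 (6 semitones).
Up a perfect fifth from Ab3: Eb4 (7 semitones up).
Up an augmented fourth from Eb4: A4 (6 semitones up).

A 4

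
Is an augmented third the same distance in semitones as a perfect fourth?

An augmented third spans 5 semitones, and a perfect fourth also spans 5 semitones — they're enharmonic.

Yes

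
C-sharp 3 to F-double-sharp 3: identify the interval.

C to F spans four letter names (C-D-E-F) — that makes it a fourth of some quality.
C#3 to F##3 spans 6 semitones — one semitone wider than the perfect fourth (5) — giving an augmented fourth.

augmented fourth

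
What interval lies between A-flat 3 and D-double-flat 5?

A to D spans four letter names (A-B-C-D), plus an octave: an eleventh.
A perfect eleventh would be 17 semitones; Ab3 to Dbb5 is 16, one semitone narrower, so the interval is diminished.
(Equivalently, a compound diminished fourth: a diminished fourth plus an octave.)

diminished eleventh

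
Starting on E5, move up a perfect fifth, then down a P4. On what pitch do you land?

A perfect fifth up from E5 is B5.
A perfect fourth down from B5 is F#5.

F#5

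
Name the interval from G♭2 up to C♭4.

G to C spans four letter names (G-A-B-C), plus an octave, so the interval is some kind of eleventh.
Gb2 to Cb4 is 17 semitones, matching the perfect eleventh exactly, so the quality is perfect.
(Equivalently, a compound perfect fourth: a perfect fourth plus an octave.)

P11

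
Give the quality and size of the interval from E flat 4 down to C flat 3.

Descending from Eb4 to Cb3 is the same interval as ascending Cb3 to Eb4.
C to E spans three letter names (C-D-E), plus an octave — that makes it a tenth of some quality.
The major tenth spans 16 semitones, and Cb3 to Eb4 is exactly 16 semitones — so this is a major tenth.
(Equivalently, a compound major third: a major third plus an octave.)

major tenth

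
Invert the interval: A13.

First reduce the compound augmented thirteenth to its simple form, an augmented sixth.
Interval numbers invert to sum to nine: 6 + 3 = 9, so a sixth inverts to a third.
The quality also flips — augmented becomes diminished — giving a diminished third.

diminished 3rd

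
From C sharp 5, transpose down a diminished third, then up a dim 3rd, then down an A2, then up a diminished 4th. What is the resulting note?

Down a diminished third from C#5: A##4 (2 semitones down).
A##4 up a diminished third → C#5 (2 semitones).
Down an augmented second from C#5: Bb4 (3 semitones down).
A diminished fourth up from Bb4 is Ebb5.

E double-flat 5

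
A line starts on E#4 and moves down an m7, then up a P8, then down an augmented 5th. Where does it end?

A minor seventh down from E#4 is F##3.
Up a perfect octave from F##3: F##4 (12 semitones up).
F##4 down an augmented fifth → B3 (8 semitones).

B3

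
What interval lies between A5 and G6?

m7

A to G spans seven letter names (A-B-C-D-E-F-G) — that makes it a seventh of some quality.
A5 to G6 is 10 semitones, a half step short of the major seventh (11), so this is minor.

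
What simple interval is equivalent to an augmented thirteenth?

Subtracting seven from the interval number removes an octave: 13 − 7 = 6.
So an augmented thirteenth is an octave plus an augmented sixth. The quality is unchanged.

A6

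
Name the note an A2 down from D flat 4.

Two letter names down from D: C.
An augmented second is 3 semitones; 3 semitones down from Db4 gives Cbb4.

C double-flat 4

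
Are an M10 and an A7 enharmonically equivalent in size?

No

16 semitones (major tenth) vs 12 semitones (augmented seventh): not equal.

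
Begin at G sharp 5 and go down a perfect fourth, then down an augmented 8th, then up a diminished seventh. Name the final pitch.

A perfect fourth down from G#5 is D#5.
D#5 down an augmented octave → D4 (13 semitones).
A diminished seventh up from D4 is Cb5.

C flat 5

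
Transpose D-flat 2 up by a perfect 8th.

D-flat 3

An octave keeps the letter name D, an octave up from D.
A perfect octave spans 12 semitones, so from Db2 the target pitch is Db3.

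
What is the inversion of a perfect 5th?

P4

Inverted interval numbers add to nine, so a fifth pairs with a fourth (5 + 4 = 9).
Quality inverts too: perfect stays perfect. That makes the inversion a perfect fourth.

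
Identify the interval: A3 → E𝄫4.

doubly diminished fifth

A to E spans five letter names (A-B-C-D-E): a fifth.
The perfect fifth is 7 semitones; here we have 5, two semitones narrower: doubly diminished.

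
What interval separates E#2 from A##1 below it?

d5

Descending from E#2 to A##1 is the same interval as ascending A##1 to E#2.
A to E spans five letter names (A-B-C-D-E) — that makes it a fifth of some quality.
A perfect fifth would be 7 semitones; A##1 to E#2 is 6, one semitone narrower, so the interval is diminished.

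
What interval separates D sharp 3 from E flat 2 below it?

Descending from D#3 to Eb2 is the same interval as ascending Eb2 to D#3.
E to D spans seven letter names (E-F-G-A-B-C-D) — that makes it a seventh of some quality.
A major seventh would be 11 semitones; Eb2 to D#3 is 12, one semitone wider, so the interval is augmented.

augmented seventh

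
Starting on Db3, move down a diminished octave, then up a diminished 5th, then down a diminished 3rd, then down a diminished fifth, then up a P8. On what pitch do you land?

A diminished octave down from Db3 is D2.
Up a diminished fifth from D2: Ab2 (6 semitones up).
Down a diminished third from Ab2: F#2 (2 semitones down).
Down a diminished fifth from F#2: B#1 (6 semitones down).
Up a perfect octave from B#1: B#2 (12 semitones up).

B#2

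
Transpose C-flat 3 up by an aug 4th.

Counting four letter names up from C lands on F.
Moving 6 semitones up from Cb3 (the size of an augmented fourth) reaches F3.

F 3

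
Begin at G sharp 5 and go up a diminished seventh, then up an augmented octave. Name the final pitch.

F sharp 7

A diminished seventh up from G#5 is F6.
An augmented octave up from F6 is F#7.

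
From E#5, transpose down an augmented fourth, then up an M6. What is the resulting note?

Down an augmented fourth from E#5: B4 (6 semitones down).
B4 up a major sixth → G#5 (9 semitones).

G#5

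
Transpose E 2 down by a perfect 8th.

For an octave the letter name doesn't change: still E, an octave down.
Moving 12 semitones down from E2 (the size of a perfect octave) reaches E1.

E 1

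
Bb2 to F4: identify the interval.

perfect 12th

B to F spans five letter names (B-C-D-E-F), plus an octave — that makes it a twelfth of some quality.
Bb2 to F4 is 19 semitones, matching the perfect twelfth exactly, so the quality is perfect.
(Equivalently, a compound perfect fifth: a perfect fifth plus an octave.)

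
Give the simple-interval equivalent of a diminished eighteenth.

Subtracting seven from the interval number removes an octave: 18 − 14 = 4.
That makes a diminished eighteenth a compound diminished fourth — 2 octaves plus a diminished fourth.

d4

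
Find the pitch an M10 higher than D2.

F#3

Counting three letter names plus an octave up from D lands on F.
A major tenth spans 16 semitones, so from D2 the target pitch is F#3.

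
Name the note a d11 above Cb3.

The eleventh's letter: C up four letter names plus an octave → F.
A diminished eleventh is 16 semitones; 16 semitones up from Cb3 gives Fbb4.

Fbb4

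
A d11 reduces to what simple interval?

d4

Subtracting seven from the interval number removes an octave: 11 − 7 = 4.
So a diminished eleventh is an octave plus a diminished fourth. The quality is unchanged.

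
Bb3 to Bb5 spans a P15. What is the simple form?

P8

Each octave removed subtracts seven from the number: 15 − 7 = 8.
Quality carries through unchanged, so the simple form is a perfect octave.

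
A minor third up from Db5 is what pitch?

Fb5

Three letter names up from D: F.
Moving 3 semitones up from Db5 (the size of a minor third) reaches Fb5.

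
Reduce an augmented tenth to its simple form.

Take out an octave (7 from the number): 10 − 7 = 3.
So an augmented tenth is an octave plus an augmented third. The quality is unchanged.

augmented 3rd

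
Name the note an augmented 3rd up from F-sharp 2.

Counting three letter names up from F lands on A.
An augmented third is 5 semitones; 5 semitones up from F#2 gives A##2.

A-double-sharp 2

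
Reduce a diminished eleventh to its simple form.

Subtracting seven from the interval number removes an octave: 11 − 7 = 4.
So a diminished eleventh is an octave plus a diminished fourth. The quality is unchanged.

diminished 4th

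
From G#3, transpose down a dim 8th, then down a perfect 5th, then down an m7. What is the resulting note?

D##1

G#3 down a diminished octave → G##2 (11 semitones).
A perfect fifth down from G##2 is C##2.
A minor seventh down from C##2 is D##1.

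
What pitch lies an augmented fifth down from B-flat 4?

The fifth takes the letter from B down to E.
An augmented fifth is 8 semitones; 8 semitones down from Bb4 gives Ebb4.

E-double-flat 4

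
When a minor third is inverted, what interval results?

major 6th

Interval numbers invert to sum to nine: 3 + 6 = 9, so a third inverts to a sixth.
The quality also flips — minor becomes major — giving a major sixth.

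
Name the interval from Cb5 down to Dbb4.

Descending from Cb5 to Dbb4 is the same interval as ascending Dbb4 to Cb5.
D to C spans seven letter names (D-E-F-G-A-B-C) — that makes it a seventh of some quality.
Counting semitones, Dbb4→Cb5 is 11, which is the major seventh.

major 7th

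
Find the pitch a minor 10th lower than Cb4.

Ab2

Three letters down from C (plus an octave) reaches A.
A minor tenth spans 15 semitones, so from Cb4 the target pitch is Ab2.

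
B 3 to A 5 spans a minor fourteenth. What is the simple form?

Each octave removed subtracts seven from the number: 14 − 7 = 7.
Quality carries through unchanged, so the simple form is a minor seventh.

m7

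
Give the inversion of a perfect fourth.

perfect fifth

Inverted interval numbers add to nine, so a fourth pairs with a fifth (4 + 5 = 9).
And perfect stays perfect under inversion, so we get a perfect fifth.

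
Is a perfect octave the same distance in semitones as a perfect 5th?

No

12 semitones (perfect octave) vs 7 semitones (perfect fifth): not equal.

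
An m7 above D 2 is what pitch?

C 3

Counting seven letter names up from D lands on C.
Moving 10 semitones up from D2 (the size of a minor seventh) reaches C3.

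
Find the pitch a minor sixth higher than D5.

Counting six letter names up from D lands on B.
A minor sixth is 8 semitones; 8 semitones up from D5 gives Bb5.

Bb5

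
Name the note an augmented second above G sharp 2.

A double-sharp 2

Two letter names up from G: A.
An augmented second spans 3 semitones, so from G#2 the target pitch is A##2.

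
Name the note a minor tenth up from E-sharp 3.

G-sharp 4

Three letters up from E (plus an octave) reaches G.
A minor tenth spans 15 semitones, so from E#3 the target pitch is G#4.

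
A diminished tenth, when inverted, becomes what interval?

A6

First reduce the compound diminished tenth to its simple form, a diminished third.
Inverted interval numbers add to nine, so a third pairs with a sixth (3 + 6 = 9).
Quality inverts too: diminished becomes augmented. That makes the inversion an augmented sixth.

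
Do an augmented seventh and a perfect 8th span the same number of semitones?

Yes

An augmented seventh spans 12 semitones, and a perfect octave also spans 12 semitones — they're enharmonic.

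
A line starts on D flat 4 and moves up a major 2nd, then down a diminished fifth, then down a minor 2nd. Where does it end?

Db4 up a major second → Eb4 (2 semitones).
Down a diminished fifth from Eb4: A3 (6 semitones down).
A minor second down from A3 is G#3.

G sharp 3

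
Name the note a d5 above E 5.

B flat 5

The fifth takes the letter from E up to B.
Moving 6 semitones up from E5 (the size of a diminished fifth) reaches Bb5.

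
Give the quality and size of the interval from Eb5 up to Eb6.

perfect octave

E to E is the same letter name, plus an octave — that makes it an octave of some quality.
Eb5 to Eb6 is 12 semitones, matching the perfect octave exactly, so the quality is perfect.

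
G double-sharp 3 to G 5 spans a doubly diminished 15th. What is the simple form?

doubly diminished 8th

Subtracting seven from the interval number removes an octave: 15 − 7 = 8.
So a doubly diminished fifteenth is an octave plus a doubly diminished octave. The quality is unchanged.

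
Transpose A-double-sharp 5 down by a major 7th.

B-sharp 4

Counting seven letter names down from A lands on B.
A major seventh is 11 semitones; 11 semitones down from A##5 gives B#4.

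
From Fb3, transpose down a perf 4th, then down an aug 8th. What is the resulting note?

Cbb2

A perfect fourth down from Fb3 is Cb3.
An augmented octave down from Cb3 is Cbb2.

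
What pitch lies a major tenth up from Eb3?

Three letters up from E (plus an octave) reaches G.
A major tenth spans 16 semitones, so from Eb3 the target pitch is G4.

G4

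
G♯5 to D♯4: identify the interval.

Descending from G#5 to D#4 is the same interval as ascending D#4 to G#5.
D to G spans four letter names (D-E-F-G), plus an octave — that makes it an eleventh of some quality.
The perfect eleventh spans 17 semitones, and D#4 to G#5 is exactly 17 semitones — so this is a perfect eleventh.
(Equivalently, a compound perfect fourth: a perfect fourth plus an octave.)

perfect eleventh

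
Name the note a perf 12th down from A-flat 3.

Five letters down from A (plus an octave) reaches D.
A perfect twelfth spans 19 semitones, so from Ab3 the target pitch is Db2.

D-flat 2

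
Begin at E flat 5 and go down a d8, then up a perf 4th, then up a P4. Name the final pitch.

D 5

A diminished octave down from Eb5 is E4.
E4 up a perfect fourth → A4 (5 semitones).
Up a perfect fourth from A4: D5 (5 semitones up).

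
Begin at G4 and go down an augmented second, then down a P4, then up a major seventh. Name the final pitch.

Bb4

Down an augmented second from G4: Fb4 (3 semitones down).
Down a perfect fourth from Fb4: Cb4 (5 semitones down).
A major seventh up from Cb4 is Bb4.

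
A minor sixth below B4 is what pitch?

The sixth takes the letter from B down to D.
Moving 8 semitones down from B4 (the size of a minor sixth) reaches D#4.

D#4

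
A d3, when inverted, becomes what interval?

A6

The rule of nine gives the new number: 9 − 3 = 6, so a third becomes a sixth.
The quality also flips — diminished becomes augmented — giving an augmented sixth.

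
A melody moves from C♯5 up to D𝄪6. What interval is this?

augmented 9th

C to D spans two letter names (C-D), plus an octave — that makes it a ninth of some quality.
A major ninth would be 14 semitones; C#5 to D##6 is 15, one semitone wider, so the interval is augmented.
(Equivalently, a compound augmented second: an augmented second plus an octave.)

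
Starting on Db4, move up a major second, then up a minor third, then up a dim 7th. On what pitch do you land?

Fbb5

A major second up from Db4 is Eb4.
Eb4 up a minor third → Gb4 (3 semitones).
Up a diminished seventh from Gb4: Fbb5 (9 semitones up).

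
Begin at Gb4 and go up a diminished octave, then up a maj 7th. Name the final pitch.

Up a diminished octave from Gb4: Gbb5 (11 semitones up).
Gbb5 up a major seventh → Fb6 (11 semitones).

Fb6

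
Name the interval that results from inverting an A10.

First reduce the compound augmented tenth to its simple form, an augmented third.
Interval numbers invert to sum to nine: 3 + 6 = 9, so a third inverts to a sixth.
Quality inverts too: augmented becomes diminished. That makes the inversion a diminished sixth.

diminished sixth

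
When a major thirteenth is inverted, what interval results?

First reduce the compound major thirteenth to its simple form, a major sixth.
The rule of nine gives the new number: 9 − 6 = 3, so a sixth becomes a third.
The quality also flips — major becomes minor — giving a minor third.

m3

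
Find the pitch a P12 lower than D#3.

The twelfth's letter: D down five letter names plus an octave → G.
A perfect twelfth is 19 semitones; 19 semitones down from D#3 gives G#1.

G#1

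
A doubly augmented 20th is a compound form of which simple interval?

AA6

Each octave removed subtracts seven from the number: 20 − 14 = 6.
Quality carries through unchanged, so the simple form is a doubly augmented sixth.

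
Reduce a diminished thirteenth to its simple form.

diminished 6th

Take out an octave (7 from the number): 13 − 7 = 6.
So a diminished thirteenth is an octave plus a diminished sixth. The quality is unchanged.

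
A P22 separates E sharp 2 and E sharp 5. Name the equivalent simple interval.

perfect 8th

Subtracting seven from the interval number removes an octave: 22 − 14 = 8.
That makes a perfect twenty-second a compound perfect octave — 2 octaves plus a perfect octave.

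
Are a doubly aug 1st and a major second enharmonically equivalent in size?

Both span 2 semitones: a doubly augmented unison and a major second are the same chromatic distance.

Yes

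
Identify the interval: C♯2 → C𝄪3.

C to C is the same letter name, plus an octave — that makes it an octave of some quality.
The perfect octave is 12 semitones; here we have 13, one semitone wider: augmented.

augmented octave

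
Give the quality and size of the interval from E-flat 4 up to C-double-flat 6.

diminished 13th

E to C spans six letter names (E-F-G-A-B-C), plus an octave, so the interval is some kind of thirteenth.
Eb4 to Cbb6 spans 19 semitones — two semitones narrower than the major thirteenth (21) — giving a diminished thirteenth.
(Equivalently, a compound diminished sixth: a diminished sixth plus an octave.)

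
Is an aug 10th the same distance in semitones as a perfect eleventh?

Both span 17 semitones: an augmented tenth and a perfect eleventh are the same chromatic distance.

Yes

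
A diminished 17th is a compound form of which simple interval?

Each octave removed subtracts seven from the number: 17 − 14 = 3.
So a diminished seventeenth is 2 octaves plus a diminished third. The quality is unchanged.

diminished third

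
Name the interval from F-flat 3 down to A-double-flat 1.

Descending from Fb3 to Abb1 is the same interval as ascending Abb1 to Fb3.
A to F spans six letter names (A-B-C-D-E-F), plus an octave, so the interval is some kind of thirteenth.
Counting semitones, Abb1→Fb3 is 21, which is the major thirteenth.
(Equivalently, a compound major sixth: a major sixth plus an octave.)

major 13th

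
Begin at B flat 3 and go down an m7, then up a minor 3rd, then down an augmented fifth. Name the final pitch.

Down a minor seventh from Bb3: C3 (10 semitones down).
C3 up a minor third → Eb3 (3 semitones).
Eb3 down an augmented fifth → Abb2 (8 semitones).

A double-flat 2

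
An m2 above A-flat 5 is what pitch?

Two letter names up from A: B.
A minor second is 1 semitone; 1 semitone up from Ab5 gives Bbb5.

B-double-flat 5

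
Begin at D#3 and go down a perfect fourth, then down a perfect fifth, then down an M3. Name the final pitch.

B1

D#3 down a perfect fourth → A#2 (5 semitones).
A#2 down a perfect fifth → D#2 (7 semitones).
A major third down from D#2 is B1.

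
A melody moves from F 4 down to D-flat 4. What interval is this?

Descending from F4 to Db4 is the same interval as ascending Db4 to F4.
D to F spans three letter names (D-E-F), so the interval is some kind of third.
Db4 to F4 is 4 semitones, matching the major third exactly, so the quality is major.

M3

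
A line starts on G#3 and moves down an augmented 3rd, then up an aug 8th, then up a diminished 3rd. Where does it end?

Gb4

G#3 down an augmented third → Eb3 (5 semitones).
An augmented octave up from Eb3 is E4.
A diminished third up from E4 is Gb4.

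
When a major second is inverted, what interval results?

Interval numbers invert to sum to nine: 2 + 7 = 9, so a second inverts to a seventh.
The quality also flips — major becomes minor — giving a minor seventh.

minor 7th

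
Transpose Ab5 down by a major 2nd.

Counting two letter names down from A lands on G.
Moving 2 semitones down from Ab5 (the size of a major second) reaches Gb5.

Gb5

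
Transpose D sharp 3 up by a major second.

E sharp 3

Two letter names up from D: E.
Moving 2 semitones up from D#3 (the size of a major second) reaches E#3.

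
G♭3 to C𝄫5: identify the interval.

diminished eleventh

G to C spans four letter names (G-A-B-C), plus an octave: an eleventh.
The perfect eleventh is 17 semitones; here we have 16, one semitone narrower: diminished.
(Equivalently, a compound diminished fourth: a diminished fourth plus an octave.)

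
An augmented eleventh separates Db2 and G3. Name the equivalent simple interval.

Each octave removed subtracts seven from the number: 11 − 7 = 4.
So an augmented eleventh is an octave plus an augmented fourth. The quality is unchanged.

augmented 4th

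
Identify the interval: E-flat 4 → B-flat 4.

E to B spans five letter names (E-F-G-A-B): a fifth.
Eb4 to Bb4 is 7 semitones, matching the perfect fifth exactly, so the quality is perfect.

perfect fifth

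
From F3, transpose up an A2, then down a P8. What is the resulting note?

G#2

An augmented second up from F3 is G#3.
G#3 down a perfect octave → G#2 (12 semitones).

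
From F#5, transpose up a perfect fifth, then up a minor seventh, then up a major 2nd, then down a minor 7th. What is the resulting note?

Up a perfect fifth from F#5: C#6 (7 semitones up).
Up a minor seventh from C#6: B6 (10 semitones up).
A major second up from B6 is C#7.
A minor seventh down from C#7 is D#6.

D#6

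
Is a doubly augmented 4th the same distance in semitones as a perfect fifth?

A doubly augmented fourth spans 7 semitones, and a perfect fifth also spans 7 semitones — they're enharmonic.

Yes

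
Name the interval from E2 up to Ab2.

diminished fourth

E to A spans four letter names (E-F-G-A), so the interval is some kind of fourth.
A perfect fourth would be 5 semitones; E2 to Ab2 is 4, one semitone narrower, so the interval is diminished.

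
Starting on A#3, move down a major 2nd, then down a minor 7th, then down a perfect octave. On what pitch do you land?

A#1

Down a major second from A#3: G#3 (2 semitones down).
G#3 down a minor seventh → A#2 (10 semitones).
A#2 down a perfect octave → A#1 (12 semitones).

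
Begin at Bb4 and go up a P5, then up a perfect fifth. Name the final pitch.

Bb4 up a perfect fifth → F5 (7 semitones).
Up a perfect fifth from F5: C6 (7 semitones up).

C6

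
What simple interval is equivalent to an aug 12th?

augmented 5th

Subtracting seven from the interval number removes an octave: 12 − 7 = 5.
Quality carries through unchanged, so the simple form is an augmented fifth.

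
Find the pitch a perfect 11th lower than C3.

Counting four letter names plus an octave down from C lands on G.
Moving 17 semitones down from C3 (the size of a perfect eleventh) reaches G1.

G1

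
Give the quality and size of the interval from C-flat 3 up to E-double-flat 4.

m10

C to E spans three letter names (C-D-E), plus an octave: a tenth.
Cb3 to Ebb4 is 15 semitones, a half step short of the major tenth (16), so this is minor.
(Equivalently, a compound minor third: a minor third plus an octave.)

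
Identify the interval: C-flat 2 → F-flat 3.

C to F spans four letter names (C-D-E-F), plus an octave, so the interval is some kind of eleventh.
Cb2 to Fb3 is 17 semitones, matching the perfect eleventh exactly, so the quality is perfect.
(Equivalently, a compound perfect fourth: a perfect fourth plus an octave.)

perfect 11th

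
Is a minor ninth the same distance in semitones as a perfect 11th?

No

A minor ninth is 13 semitones but a perfect eleventh is 17 semitones — different sizes.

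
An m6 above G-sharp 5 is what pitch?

Six letter names up from G: E.
A minor sixth spans 8 semitones, so from G#5 the target pitch is E6.

E 6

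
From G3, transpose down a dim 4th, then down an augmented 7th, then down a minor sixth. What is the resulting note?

G3 down a diminished fourth → D#3 (4 semitones).
D#3 down an augmented seventh → Eb2 (12 semitones).
A minor sixth down from Eb2 is G1.

G1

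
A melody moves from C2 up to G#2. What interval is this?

C to G spans five letter names (C-D-E-F-G), so the interval is some kind of fifth.
A perfect fifth would be 7 semitones; C2 to G#2 is 8, one semitone wider, so the interval is augmented.

augmented fifth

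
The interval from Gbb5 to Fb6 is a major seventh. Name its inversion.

minor second

Inverted interval numbers add to nine, so a seventh pairs with a second (7 + 2 = 9).
The quality also flips — major becomes minor — giving a minor second.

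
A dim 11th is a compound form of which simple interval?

Take out an octave (7 from the number): 11 − 7 = 4.
That makes a diminished eleventh a compound diminished fourth — an octave plus a diminished fourth.

diminished fourth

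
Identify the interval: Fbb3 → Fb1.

Descending from Fbb3 to Fb1 is the same interval as ascending Fb1 to Fbb3.
F to F is the same letter name, plus 2 octaves: a fifteenth.
A perfect fifteenth would be 24 semitones; Fb1 to Fbb3 is 23, one semitone narrower, so the interval is diminished.
(Equivalently, a compound diminished octave: a diminished octave plus an octave.)

diminished fifteenth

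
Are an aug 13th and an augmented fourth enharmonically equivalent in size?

An augmented thirteenth spans 22 semitones; an augmented fourth spans 6 semitones. They differ by 16.

No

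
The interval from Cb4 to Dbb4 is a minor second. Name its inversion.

major seventh

Interval numbers invert to sum to nine: 2 + 7 = 9, so a second inverts to a seventh.
Quality inverts too: minor becomes major. That makes the inversion a major seventh.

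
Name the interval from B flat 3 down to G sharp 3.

Descending from Bb3 to G#3 is the same interval as ascending G#3 to Bb3.
G to B spans three letter names (G-A-B): a third.
G#3 to Bb3 spans 2 semitones — two semitones narrower than the major third (4) — giving a diminished third.

d3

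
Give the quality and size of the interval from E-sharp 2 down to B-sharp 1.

perfect fourth

Descending from E#2 to B#1 is the same interval as ascending B#1 to E#2.
B to E spans four letter names (B-C-D-E), so the interval is some kind of fourth.
B#1 to E#2 is 5 semitones, matching the perfect fourth exactly, so the quality is perfect.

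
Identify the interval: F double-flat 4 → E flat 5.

A7

F to E spans seven letter names (F-G-A-B-C-D-E): a seventh.
A major seventh would be 11 semitones; Fbb4 to Eb5 is 12, one semitone wider, so the interval is augmented.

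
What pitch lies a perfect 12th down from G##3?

Five letters down from G (plus an octave) reaches C.
A perfect twelfth is 19 semitones; 19 semitones down from G##3 gives C##2.

C##2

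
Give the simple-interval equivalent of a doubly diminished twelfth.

Subtracting seven from the interval number removes an octave: 12 − 7 = 5.
Quality carries through unchanged, so the simple form is a doubly diminished fifth.

doubly diminished 5th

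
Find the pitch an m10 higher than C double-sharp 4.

E sharp 5

Counting three letter names plus an octave up from C lands on E.
A minor tenth spans 15 semitones, so from C##4 the target pitch is E#5.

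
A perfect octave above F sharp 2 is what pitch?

F sharp 3

The letter stays F (same as the start), shifted an octave up.
Moving 12 semitones up from F#2 (the size of a perfect octave) reaches F#3.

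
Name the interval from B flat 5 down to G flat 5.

M3

Descending from Bb5 to Gb5 is the same interval as ascending Gb5 to Bb5.
G to B spans three letter names (G-A-B) — that makes it a third of some quality.
The major third spans 4 semitones, and Gb5 to Bb5 is exactly 4 semitones — so this is a major third.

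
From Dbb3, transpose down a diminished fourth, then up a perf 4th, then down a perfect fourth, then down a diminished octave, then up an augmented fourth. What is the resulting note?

A diminished fourth down from Dbb3 is Ab2.
A perfect fourth up from Ab2 is Db3.
Down a perfect fourth from Db3: Ab2 (5 semitones down).
Ab2 down a diminished octave → A1 (11 semitones).
Up an augmented fourth from A1: D#2 (6 semitones up).

D#2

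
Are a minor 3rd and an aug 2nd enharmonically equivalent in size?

Both span 3 semitones: a minor third and an augmented second are the same chromatic distance.

Yes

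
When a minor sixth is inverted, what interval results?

major third

Interval numbers invert to sum to nine: 6 + 3 = 9, so a sixth inverts to a third.
Quality inverts too: minor becomes major. That makes the inversion a major third.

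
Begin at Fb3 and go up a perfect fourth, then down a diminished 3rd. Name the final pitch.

Fb3 up a perfect fourth → Bbb3 (5 semitones).
Down a diminished third from Bbb3: G3 (2 semitones down).

G3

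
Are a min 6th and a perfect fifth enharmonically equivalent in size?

No

A minor sixth spans 8 semitones; a perfect fifth spans 7 semitones. They differ by 1.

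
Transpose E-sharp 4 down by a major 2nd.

D-sharp 4

Two letter names down from E: D.
Moving 2 semitones down from E#4 (the size of a major second) reaches D#4.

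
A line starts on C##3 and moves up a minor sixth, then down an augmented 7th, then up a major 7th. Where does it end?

A minor sixth up from C##3 is A#3.
Down an augmented seventh from A#3: Bb2 (12 semitones down).
Bb2 up a major seventh → A3 (11 semitones).

A3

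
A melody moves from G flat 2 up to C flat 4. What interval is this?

G to C spans four letter names (G-A-B-C), plus an octave: an eleventh.
Counting semitones, Gb2→Cb4 is 17, which is the perfect eleventh.
(Equivalently, a compound perfect fourth: a perfect fourth plus an octave.)

P11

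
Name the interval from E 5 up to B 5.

perfect fifth

E to B spans five letter names (E-F-G-A-B), so the interval is some kind of fifth.
E5 to B5 is 7 semitones, matching the perfect fifth exactly, so the quality is perfect.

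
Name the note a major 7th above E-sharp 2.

Seven letter names up from E: D.
A major seventh spans 11 semitones, so from E#2 the target pitch is D##3.

D-double-sharp 3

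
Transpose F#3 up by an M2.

G#3

Two letter names up from F: G.
A major second is 2 semitones; 2 semitones up from F#3 gives G#3.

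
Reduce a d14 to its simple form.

diminished seventh

Subtracting seven from the interval number removes an octave: 14 − 7 = 7.
Quality carries through unchanged, so the simple form is a diminished seventh.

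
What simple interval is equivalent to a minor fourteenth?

m7

Each octave removed subtracts seven from the number: 14 − 7 = 7.
Quality carries through unchanged, so the simple form is a minor seventh.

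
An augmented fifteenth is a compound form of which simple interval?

Subtracting seven from the interval number removes an octave: 15 − 7 = 8.
Quality carries through unchanged, so the simple form is an augmented octave.

augmented 8th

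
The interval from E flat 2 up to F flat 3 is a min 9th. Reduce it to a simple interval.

m2

Take out an octave (7 from the number): 9 − 7 = 2.
Quality carries through unchanged, so the simple form is a minor second.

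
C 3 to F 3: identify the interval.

C to F spans four letter names (C-D-E-F) — that makes it a fourth of some quality.
C3 to F3 is 5 semitones, matching the perfect fourth exactly, so the quality is perfect.

P4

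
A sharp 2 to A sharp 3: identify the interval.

A to A is the same letter name, plus an octave, so the interval is some kind of octave.
The perfect octave spans 12 semitones, and A#2 to A#3 is exactly 12 semitones — so this is a perfect octave.

perfect octave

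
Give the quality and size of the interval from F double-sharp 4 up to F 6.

doubly diminished fifteenth

F to F is the same letter name, plus 2 octaves: a fifteenth.
F##4 to F6 spans 22 semitones — two semitones narrower than the perfect fifteenth (24) — giving a doubly diminished fifteenth.
(Equivalently, a compound doubly diminished octave: a doubly diminished octave plus an octave.)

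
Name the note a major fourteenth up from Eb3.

The fourteenth's letter: E up seven letter names plus an octave → D.
Moving 23 semitones up from Eb3 (the size of a major fourteenth) reaches D5.

D5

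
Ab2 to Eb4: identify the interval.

A to E spans five letter names (A-B-C-D-E), plus an octave — that makes it a twelfth of some quality.
The perfect twelfth spans 19 semitones, and Ab2 to Eb4 is exactly 19 semitones — so this is a perfect twelfth.
(Equivalently, a compound perfect fifth: a perfect fifth plus an octave.)

perfect twelfth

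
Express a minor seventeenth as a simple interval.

minor third

Take out 2 octaves (14 from the number): 17 − 14 = 3.
So a minor seventeenth is 2 octaves plus a minor third. The quality is unchanged.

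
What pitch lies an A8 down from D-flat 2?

D-double-flat 1

For an octave the letter name doesn't change: still D, an octave down.
Moving 13 semitones down from Db2 (the size of an augmented octave) reaches Dbb1.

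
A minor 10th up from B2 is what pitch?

The tenth's letter: B up three letter names plus an octave → D.
Moving 15 semitones up from B2 (the size of a minor tenth) reaches D4.

D4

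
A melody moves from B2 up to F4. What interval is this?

diminished twelfth

B to F spans five letter names (B-C-D-E-F), plus an octave — that makes it a twelfth of some quality.
A perfect twelfth would be 19 semitones; B2 to F4 is 18, one semitone narrower, so the interval is diminished.
(Equivalently, a compound diminished fifth: a diminished fifth plus an octave.)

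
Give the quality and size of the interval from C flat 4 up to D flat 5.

C to D spans two letter names (C-D), plus an octave — that makes it a ninth of some quality.
The major ninth spans 14 semitones, and Cb4 to Db5 is exactly 14 semitones — so this is a major ninth.
(Equivalently, a compound major second: a major second plus an octave.)

major ninth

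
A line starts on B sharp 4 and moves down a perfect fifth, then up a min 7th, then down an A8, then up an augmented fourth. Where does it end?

G sharp 4

Down a perfect fifth from B#4: E#4 (7 semitones down).
E#4 up a minor seventh → D#5 (10 semitones).
D#5 down an augmented octave → D4 (13 semitones).
An augmented fourth up from D4 is G#4.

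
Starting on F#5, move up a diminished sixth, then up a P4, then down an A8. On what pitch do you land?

Up a diminished sixth from F#5: Db6 (7 semitones up).
Up a perfect fourth from Db6: Gb6 (5 semitones up).
Gb6 down an augmented octave → Gbb5 (13 semitones).

Gbb5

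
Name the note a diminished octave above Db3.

For an octave the letter name doesn't change: still D, an octave up.
A diminished octave spans 11 semitones, so from Db3 the target pitch is Dbb4.

Dbb4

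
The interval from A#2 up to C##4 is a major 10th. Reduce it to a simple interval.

major 3rd

Each octave removed subtracts seven from the number: 10 − 7 = 3.
Quality carries through unchanged, so the simple form is a major third.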